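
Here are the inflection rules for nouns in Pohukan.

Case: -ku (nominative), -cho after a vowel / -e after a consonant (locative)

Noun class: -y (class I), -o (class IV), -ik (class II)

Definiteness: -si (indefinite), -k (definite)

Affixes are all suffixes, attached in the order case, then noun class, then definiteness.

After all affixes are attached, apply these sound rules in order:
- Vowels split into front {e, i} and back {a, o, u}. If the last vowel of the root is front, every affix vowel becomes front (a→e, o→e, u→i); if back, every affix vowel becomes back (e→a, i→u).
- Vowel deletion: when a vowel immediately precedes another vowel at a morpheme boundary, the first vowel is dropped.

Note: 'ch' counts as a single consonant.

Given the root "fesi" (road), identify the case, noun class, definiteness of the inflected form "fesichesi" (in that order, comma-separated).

locative, class IV, indefinite

Segment: fesi-cho-o-si.
case: -cho/e → locative.
noun class: -o → class IV.
definiteness: -si → indefinite.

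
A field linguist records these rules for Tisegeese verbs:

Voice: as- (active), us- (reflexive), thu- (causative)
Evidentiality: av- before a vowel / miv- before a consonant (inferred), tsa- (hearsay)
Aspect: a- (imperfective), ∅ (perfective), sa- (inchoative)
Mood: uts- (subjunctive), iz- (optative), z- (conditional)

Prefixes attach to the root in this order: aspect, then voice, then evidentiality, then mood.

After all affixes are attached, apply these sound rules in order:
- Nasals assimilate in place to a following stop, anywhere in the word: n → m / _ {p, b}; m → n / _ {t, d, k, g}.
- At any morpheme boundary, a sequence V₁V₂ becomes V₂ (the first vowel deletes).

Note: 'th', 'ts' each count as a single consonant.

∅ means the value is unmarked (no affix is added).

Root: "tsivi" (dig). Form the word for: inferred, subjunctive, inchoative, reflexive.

utsavussatsivi

Attach aspect inchoative sa- → satsivi.
Attach voice reflexive us- → ussatsivi.
Attach evidentiality inferred av- (before vowel 'u') → avussatsivi.
Attach mood subjunctive uts- → utsavussatsivi.
Nasal assimilation: no change.
Vowel deletion: no change.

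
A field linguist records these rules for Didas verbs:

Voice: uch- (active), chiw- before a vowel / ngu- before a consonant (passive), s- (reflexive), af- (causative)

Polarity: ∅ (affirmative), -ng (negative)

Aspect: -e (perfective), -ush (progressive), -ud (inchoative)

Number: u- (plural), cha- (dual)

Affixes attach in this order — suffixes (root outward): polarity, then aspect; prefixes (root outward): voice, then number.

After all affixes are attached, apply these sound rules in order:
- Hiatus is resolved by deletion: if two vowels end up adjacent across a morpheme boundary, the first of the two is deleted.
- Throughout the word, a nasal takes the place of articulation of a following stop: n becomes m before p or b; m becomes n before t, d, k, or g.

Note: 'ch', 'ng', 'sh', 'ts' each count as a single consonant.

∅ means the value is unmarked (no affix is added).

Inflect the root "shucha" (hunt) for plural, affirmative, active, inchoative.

uchshuchud

polarity = affirmative: zero marking, form stays shucha.
Attach voice active uch- → uchshucha.
Attach aspect inchoative -ud → uchshuchaud.
Attach number plural u- → uuchshuchaud.
Apply vowel deletion: uuchshuchaud → uchshuchud.
Nasal assimilation: no change.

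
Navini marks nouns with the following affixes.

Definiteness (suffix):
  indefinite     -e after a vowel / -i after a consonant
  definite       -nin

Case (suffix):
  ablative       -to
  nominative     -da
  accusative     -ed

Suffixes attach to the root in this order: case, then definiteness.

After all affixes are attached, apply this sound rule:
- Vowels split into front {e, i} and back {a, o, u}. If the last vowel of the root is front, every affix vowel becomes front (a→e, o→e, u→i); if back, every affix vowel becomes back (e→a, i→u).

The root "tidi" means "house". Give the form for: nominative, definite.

tididenin

Attach case nominative -da → tidida.
Attach definiteness definite -nin → tididanin.
Apply vowel harmony: tididanin → tididenin.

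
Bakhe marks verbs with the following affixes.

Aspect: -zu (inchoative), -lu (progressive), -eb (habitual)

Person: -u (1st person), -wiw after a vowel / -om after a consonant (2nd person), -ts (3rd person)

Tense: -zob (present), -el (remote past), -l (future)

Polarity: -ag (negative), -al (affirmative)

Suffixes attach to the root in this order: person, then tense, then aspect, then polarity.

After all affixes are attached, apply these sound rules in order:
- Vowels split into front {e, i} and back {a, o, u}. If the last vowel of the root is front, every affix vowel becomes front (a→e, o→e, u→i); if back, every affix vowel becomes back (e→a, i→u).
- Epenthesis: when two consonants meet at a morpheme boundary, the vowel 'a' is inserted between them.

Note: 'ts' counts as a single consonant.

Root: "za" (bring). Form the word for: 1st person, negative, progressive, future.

zaulaluag

Attach person 1st person -u → zau.
Attach tense future -l → zaul.
Attach aspect progressive -lu → zaullu.
Attach polarity negative -ag → zaulluag.
Vowel harmony: no change.
Apply epenthesis: zaulluag → zaulaluag.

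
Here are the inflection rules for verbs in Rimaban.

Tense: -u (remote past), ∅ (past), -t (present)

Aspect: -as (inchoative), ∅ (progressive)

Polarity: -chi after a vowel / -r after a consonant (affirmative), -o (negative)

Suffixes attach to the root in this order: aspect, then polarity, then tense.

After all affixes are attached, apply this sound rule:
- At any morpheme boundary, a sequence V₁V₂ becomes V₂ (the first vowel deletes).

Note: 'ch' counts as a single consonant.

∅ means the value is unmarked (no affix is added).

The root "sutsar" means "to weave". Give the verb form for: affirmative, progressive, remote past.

aspect = progressive: zero marking, form stays sutsar.
Attach polarity affirmative -r (after consonant 'r') → sutsarr.
Attach tense remote past -u → sutsarru.
Vowel deletion: no change.

sutsarru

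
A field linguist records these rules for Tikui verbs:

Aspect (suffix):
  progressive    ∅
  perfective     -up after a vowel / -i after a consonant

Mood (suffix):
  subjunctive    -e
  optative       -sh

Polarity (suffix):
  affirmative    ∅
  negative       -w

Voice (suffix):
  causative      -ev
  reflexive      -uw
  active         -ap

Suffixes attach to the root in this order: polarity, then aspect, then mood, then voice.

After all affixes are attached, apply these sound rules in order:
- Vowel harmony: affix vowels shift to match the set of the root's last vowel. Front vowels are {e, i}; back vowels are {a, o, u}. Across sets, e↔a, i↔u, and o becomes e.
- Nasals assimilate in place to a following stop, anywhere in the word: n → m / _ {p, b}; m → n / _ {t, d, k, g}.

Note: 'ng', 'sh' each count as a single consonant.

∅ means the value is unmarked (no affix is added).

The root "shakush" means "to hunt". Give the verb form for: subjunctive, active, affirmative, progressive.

shakushaap

polarity = affirmative: zero marking, form stays shakush.
aspect = progressive: zero marking, form stays shakush.
Attach mood subjunctive -e → shakushe.
Attach voice active -ap → shakusheap.
Apply vowel harmony: shakusheap → shakushaap.
Nasal assimilation: no change.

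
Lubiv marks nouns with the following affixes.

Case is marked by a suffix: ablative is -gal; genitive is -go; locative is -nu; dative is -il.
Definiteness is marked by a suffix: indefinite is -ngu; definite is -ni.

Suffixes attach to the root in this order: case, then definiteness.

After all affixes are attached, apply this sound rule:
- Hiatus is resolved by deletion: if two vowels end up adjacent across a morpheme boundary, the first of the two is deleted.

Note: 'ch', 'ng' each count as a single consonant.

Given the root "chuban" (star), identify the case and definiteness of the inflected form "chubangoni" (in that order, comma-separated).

genitive, definite

Segment: chuban-go-ni.
case: -go → genitive.
definiteness: -ni → definite.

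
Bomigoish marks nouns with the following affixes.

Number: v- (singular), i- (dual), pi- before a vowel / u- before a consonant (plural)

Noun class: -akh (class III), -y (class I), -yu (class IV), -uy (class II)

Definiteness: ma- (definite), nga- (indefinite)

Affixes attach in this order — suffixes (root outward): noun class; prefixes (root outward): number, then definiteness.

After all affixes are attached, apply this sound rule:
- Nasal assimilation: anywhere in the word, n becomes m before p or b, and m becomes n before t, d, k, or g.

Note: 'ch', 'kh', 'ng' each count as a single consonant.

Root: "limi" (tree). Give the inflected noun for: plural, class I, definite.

maulimiy

Attach noun class class I -y → limiy.
Attach number plural u- (before consonant 'l') → ulimiy.
Attach definiteness definite ma- → maulimiy.
Nasal assimilation: no change.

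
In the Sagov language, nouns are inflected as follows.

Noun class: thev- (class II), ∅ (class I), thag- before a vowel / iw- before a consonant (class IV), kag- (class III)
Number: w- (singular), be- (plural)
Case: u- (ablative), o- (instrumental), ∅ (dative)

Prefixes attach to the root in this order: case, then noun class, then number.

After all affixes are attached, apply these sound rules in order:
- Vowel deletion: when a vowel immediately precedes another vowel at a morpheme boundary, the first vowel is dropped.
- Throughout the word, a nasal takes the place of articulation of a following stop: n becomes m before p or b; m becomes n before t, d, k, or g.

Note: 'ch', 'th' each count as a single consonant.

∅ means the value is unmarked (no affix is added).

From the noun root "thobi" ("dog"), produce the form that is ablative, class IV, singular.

Attach case ablative u- → uthobi.
Attach noun class class IV thag- (before vowel 'u') → thaguthobi.
Attach number singular w- → wthaguthobi.
Vowel deletion: no change.
Nasal assimilation: no change.

wthaguthobi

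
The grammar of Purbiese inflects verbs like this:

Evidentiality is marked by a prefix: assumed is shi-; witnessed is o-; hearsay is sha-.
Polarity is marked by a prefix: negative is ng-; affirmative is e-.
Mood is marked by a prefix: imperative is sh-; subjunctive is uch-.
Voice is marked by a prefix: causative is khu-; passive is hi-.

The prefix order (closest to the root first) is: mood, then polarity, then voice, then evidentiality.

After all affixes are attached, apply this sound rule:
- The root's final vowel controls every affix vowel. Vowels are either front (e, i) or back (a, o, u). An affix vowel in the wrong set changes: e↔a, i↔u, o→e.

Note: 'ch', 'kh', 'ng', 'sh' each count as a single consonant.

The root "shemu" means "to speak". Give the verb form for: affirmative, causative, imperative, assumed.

shukhuashshemu

Attach mood imperative sh- → shshemu.
Attach polarity affirmative e- → eshshemu.
Attach voice causative khu- → khueshshemu.
Attach evidentiality assumed shi- → shikhueshshemu.
Apply vowel harmony: shikhueshshemu → shukhuashshemu.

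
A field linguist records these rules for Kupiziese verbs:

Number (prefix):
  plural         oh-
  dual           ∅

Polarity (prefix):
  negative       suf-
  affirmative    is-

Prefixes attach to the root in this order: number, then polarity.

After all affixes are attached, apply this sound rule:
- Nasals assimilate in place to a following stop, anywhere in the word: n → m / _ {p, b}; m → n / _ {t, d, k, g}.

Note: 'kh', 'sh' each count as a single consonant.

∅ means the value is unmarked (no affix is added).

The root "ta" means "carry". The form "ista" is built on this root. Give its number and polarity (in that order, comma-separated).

Segment: is-ta.
number: ∅ → dual.
polarity: is- → affirmative.

dual, affirmative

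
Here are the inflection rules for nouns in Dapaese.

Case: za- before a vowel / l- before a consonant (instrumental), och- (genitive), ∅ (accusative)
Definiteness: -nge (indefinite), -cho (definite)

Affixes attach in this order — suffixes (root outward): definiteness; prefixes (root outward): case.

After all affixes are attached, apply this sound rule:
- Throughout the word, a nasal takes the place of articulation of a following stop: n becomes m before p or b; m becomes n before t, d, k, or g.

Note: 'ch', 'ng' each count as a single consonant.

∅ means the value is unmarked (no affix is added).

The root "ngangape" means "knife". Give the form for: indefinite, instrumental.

Attach definiteness indefinite -nge → ngangapenge.
Attach case instrumental l- (before consonant 'ng') → lngangapenge.
Nasal assimilation: no change.

lngangapenge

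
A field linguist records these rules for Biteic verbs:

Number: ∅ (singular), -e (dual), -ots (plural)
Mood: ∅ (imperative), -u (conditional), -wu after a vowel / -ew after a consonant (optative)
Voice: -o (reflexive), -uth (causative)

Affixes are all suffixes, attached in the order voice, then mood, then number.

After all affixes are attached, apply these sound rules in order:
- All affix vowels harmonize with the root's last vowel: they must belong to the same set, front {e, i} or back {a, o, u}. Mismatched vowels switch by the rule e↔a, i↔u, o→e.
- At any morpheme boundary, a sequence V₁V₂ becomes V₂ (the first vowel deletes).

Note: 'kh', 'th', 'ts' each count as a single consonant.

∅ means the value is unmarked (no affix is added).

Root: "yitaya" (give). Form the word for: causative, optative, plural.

yitayuthawots

Attach voice causative -uth → yitayauth.
Attach mood optative -ew (after consonant 'th') → yitayauthew.
Attach number plural -ots → yitayauthewots.
Apply vowel harmony: yitayauthewots → yitayauthawots.
Apply vowel deletion: yitayauthawots → yitayuthawots.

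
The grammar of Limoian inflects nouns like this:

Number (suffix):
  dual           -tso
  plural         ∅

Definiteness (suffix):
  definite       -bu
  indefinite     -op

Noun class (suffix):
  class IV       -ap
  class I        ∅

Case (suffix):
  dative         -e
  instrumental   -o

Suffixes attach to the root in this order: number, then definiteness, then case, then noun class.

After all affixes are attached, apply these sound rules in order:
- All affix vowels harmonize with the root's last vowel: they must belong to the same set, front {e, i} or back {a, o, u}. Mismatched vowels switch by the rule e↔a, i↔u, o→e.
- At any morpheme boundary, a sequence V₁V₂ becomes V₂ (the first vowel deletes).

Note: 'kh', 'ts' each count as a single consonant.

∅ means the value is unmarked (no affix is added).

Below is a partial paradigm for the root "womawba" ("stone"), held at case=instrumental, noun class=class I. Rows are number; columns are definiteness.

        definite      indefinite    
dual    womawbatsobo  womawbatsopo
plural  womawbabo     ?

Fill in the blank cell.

womawbopo

number = plural: zero marking, form stays womawba.
Attach definiteness indefinite -op → womawbaop.
Attach case instrumental -o → womawbaopo.
noun class = class I: zero marking, form stays womawbaopo.
Vowel harmony: no change.
Apply vowel deletion: womawbaopo → womawbopo.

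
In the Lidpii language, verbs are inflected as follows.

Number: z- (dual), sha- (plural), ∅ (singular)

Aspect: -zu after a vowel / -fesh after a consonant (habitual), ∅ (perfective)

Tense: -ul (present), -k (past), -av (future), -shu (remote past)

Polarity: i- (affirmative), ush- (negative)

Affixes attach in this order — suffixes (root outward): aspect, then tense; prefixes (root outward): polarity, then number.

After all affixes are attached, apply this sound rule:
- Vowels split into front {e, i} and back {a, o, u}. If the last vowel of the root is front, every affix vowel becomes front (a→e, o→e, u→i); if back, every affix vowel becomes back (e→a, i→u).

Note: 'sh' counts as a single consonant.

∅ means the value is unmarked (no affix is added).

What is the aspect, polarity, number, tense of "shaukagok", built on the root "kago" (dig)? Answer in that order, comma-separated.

perfective, affirmative, plural, past

Segment: sha-i-kago-k.
aspect: ∅ → perfective.
polarity: i- → affirmative.
number: sha- → plural.
tense: -k → past.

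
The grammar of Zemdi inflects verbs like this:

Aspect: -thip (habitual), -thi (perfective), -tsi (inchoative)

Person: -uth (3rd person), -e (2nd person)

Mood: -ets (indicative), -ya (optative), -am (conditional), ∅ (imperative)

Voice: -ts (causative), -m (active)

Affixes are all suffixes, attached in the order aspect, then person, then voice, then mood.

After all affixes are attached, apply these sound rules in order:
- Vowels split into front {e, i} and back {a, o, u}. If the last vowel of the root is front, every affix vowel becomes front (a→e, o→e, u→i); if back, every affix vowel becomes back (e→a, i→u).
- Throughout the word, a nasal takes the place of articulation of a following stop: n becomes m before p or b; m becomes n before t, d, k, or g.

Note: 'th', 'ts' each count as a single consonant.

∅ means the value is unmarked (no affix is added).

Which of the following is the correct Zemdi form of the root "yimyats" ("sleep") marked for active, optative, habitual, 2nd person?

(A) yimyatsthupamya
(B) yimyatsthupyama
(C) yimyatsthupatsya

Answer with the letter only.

A

Attach aspect habitual -thip → yimyatsthip.
Attach person 2nd person -e → yimyatsthipe.
Attach voice active -m → yimyatsthipem.
Attach mood optative -ya → yimyatsthipemya.
Apply vowel harmony: yimyatsthipemya → yimyatsthupamya.
Nasal assimilation: no change.
So the correct form is yimyatsthupamya, option (A).
(B) yimyatsthupyama is wrong: it has the affixes in the wrong order.
(C) yimyatsthupatsya is wrong: it uses causative instead of active for voice.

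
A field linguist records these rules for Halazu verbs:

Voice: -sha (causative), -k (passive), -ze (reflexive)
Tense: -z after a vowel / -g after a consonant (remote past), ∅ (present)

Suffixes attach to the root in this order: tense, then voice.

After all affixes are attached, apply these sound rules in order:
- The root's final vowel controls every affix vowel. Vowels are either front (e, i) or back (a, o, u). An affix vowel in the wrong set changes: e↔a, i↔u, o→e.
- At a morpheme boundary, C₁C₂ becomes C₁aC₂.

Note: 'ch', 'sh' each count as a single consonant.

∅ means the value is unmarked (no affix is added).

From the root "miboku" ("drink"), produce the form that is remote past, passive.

Attach tense remote past -z (after vowel 'u') → mibokuz.
Attach voice passive -k → mibokuzk.
Vowel harmony: no change.
Apply epenthesis: mibokuzk → mibokuzak.

mibokuzak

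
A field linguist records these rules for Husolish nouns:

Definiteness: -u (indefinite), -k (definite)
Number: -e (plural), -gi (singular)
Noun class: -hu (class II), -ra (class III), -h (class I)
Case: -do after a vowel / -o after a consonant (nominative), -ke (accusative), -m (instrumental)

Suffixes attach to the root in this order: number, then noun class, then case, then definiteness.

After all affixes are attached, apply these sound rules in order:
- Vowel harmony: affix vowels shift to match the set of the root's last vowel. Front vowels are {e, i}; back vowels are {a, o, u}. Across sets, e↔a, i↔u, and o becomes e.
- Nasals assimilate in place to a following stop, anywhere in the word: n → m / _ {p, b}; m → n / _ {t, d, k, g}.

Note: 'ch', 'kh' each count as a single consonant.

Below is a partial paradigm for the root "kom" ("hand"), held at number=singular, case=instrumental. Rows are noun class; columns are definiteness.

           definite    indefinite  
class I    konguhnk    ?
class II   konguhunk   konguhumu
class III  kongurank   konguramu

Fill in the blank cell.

Attach number singular -gi → komgi.
Attach noun class class I -h → komgih.
Attach case instrumental -m → komgihm.
Attach definiteness indefinite -u → komgihmu.
Apply vowel harmony: komgihmu → komguhmu.
Apply nasal assimilation: komguhmu → konguhmu.

konguhmu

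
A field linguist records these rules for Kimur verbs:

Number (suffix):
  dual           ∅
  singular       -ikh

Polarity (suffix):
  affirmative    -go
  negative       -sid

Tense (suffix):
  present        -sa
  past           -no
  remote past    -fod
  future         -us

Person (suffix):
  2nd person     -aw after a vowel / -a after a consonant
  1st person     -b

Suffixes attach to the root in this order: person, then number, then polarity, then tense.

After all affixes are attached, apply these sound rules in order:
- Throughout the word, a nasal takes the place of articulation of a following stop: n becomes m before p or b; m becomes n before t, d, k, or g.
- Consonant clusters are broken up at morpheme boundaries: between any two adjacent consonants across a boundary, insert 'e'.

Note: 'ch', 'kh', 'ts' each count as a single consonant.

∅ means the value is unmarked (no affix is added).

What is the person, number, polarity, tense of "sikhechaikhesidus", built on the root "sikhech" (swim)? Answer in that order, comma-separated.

2nd person, singular, negative, future

Segment: sikhech-a-ikh-sid-us.
person: -aw/a → 2nd person.
number: -ikh → singular.
polarity: -sid → negative.
tense: -us → future.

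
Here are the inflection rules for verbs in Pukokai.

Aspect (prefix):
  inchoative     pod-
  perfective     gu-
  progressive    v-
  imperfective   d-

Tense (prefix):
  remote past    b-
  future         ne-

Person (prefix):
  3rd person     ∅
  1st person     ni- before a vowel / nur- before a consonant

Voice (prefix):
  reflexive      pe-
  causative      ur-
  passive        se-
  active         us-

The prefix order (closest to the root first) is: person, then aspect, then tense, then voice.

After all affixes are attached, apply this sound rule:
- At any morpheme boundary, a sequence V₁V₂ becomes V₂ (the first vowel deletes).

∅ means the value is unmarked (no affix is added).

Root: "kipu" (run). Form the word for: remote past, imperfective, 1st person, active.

Attach person 1st person nur- (before consonant 'k') → nurkipu.
Attach aspect imperfective d- → dnurkipu.
Attach tense remote past b- → bdnurkipu.
Attach voice active us- → usbdnurkipu.
Vowel deletion: no change.

usbdnurkipu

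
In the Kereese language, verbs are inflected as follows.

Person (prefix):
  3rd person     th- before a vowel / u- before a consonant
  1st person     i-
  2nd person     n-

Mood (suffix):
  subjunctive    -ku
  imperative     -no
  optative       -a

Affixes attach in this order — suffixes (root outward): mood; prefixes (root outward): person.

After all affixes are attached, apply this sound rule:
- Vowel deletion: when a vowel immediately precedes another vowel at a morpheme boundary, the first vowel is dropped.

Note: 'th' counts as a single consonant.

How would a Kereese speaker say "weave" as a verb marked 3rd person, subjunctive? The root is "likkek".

ulikkekku

Attach mood subjunctive -ku → likkekku.
Attach person 3rd person u- (before consonant 'l') → ulikkekku.
Vowel deletion: no change.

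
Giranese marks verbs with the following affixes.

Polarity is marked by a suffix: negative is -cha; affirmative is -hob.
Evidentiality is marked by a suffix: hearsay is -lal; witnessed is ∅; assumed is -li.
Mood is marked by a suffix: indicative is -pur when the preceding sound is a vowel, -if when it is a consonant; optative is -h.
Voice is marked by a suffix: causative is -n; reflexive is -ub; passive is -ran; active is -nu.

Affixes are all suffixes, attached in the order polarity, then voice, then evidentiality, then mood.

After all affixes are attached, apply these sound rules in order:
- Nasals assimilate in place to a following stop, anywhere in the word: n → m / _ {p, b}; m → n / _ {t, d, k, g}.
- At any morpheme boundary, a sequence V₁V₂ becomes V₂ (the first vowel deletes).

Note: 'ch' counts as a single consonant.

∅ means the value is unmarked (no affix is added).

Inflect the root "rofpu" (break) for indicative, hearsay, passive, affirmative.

rofpuhobranlalif

Attach polarity affirmative -hob → rofpuhob.
Attach voice passive -ran → rofpuhobran.
Attach evidentiality hearsay -lal → rofpuhobranlal.
Attach mood indicative -if (after consonant 'l') → rofpuhobranlalif.
Nasal assimilation: no change.
Vowel deletion: no change.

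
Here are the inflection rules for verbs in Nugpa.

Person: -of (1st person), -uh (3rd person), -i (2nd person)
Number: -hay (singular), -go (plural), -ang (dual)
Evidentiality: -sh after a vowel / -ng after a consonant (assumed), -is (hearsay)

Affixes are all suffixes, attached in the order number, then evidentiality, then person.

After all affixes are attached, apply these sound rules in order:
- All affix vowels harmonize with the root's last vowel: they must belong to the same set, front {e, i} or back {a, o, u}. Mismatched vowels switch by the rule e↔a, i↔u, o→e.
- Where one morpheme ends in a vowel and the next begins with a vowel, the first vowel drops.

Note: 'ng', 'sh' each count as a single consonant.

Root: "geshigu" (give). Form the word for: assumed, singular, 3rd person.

Attach number singular -hay → geshiguhay.
Attach evidentiality assumed -ng (after consonant 'y') → geshiguhayng.
Attach person 3rd person -uh → geshiguhaynguh.
Vowel harmony: no change.
Vowel deletion: no change.

geshiguhaynguh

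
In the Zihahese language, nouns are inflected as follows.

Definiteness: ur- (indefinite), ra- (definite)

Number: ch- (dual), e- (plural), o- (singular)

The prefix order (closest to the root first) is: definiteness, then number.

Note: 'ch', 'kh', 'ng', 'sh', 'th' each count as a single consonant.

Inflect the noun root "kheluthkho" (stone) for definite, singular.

Attach definiteness definite ra- → rakheluthkho.
Attach number singular o- → orakheluthkho.

orakheluthkho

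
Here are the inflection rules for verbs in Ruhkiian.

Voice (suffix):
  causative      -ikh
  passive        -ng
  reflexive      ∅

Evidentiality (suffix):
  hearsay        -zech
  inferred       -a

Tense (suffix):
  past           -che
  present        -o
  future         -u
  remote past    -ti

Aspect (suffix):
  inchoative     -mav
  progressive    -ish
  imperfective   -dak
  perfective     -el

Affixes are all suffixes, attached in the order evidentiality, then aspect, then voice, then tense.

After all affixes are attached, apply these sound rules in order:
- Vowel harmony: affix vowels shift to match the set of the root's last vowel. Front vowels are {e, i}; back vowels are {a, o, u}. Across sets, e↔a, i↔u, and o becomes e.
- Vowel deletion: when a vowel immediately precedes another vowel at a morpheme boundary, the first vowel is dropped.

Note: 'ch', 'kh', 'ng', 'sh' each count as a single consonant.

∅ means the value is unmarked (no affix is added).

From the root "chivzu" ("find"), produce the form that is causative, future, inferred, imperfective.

chivzadakukhu

Attach evidentiality inferred -a → chivzua.
Attach aspect imperfective -dak → chivzuadak.
Attach voice causative -ikh → chivzuadakikh.
Attach tense future -u → chivzuadakikhu.
Apply vowel harmony: chivzuadakikhu → chivzuadakukhu.
Apply vowel deletion: chivzuadakukhu → chivzadakukhu.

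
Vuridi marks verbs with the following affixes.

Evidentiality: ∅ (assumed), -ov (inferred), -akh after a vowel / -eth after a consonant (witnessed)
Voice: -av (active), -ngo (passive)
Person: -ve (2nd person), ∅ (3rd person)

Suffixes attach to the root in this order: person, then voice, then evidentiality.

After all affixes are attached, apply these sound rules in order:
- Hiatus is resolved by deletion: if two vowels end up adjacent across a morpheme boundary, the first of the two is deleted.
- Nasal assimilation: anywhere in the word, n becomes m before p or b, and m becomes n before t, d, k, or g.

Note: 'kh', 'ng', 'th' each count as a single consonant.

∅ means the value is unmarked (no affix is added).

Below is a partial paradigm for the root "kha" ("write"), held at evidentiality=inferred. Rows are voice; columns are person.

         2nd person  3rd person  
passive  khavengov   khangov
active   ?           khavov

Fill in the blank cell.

khavavov

Attach person 2nd person -ve → khave.
Attach voice active -av → khaveav.
Attach evidentiality inferred -ov → khaveavov.
Apply vowel deletion: khaveavov → khavavov.
Nasal assimilation: no change.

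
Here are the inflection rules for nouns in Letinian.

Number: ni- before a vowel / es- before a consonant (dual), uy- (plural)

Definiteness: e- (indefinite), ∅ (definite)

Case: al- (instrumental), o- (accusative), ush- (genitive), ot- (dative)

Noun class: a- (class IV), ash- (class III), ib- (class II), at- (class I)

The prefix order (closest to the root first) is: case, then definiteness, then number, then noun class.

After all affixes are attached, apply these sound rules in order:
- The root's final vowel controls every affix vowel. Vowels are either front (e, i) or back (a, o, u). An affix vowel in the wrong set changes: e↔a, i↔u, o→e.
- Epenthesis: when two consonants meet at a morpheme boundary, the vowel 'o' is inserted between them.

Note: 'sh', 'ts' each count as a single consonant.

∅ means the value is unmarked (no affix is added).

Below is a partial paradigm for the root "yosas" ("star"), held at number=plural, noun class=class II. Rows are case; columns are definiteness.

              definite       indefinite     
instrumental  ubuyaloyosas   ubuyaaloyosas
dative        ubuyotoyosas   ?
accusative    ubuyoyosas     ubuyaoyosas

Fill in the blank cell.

ubuyaotoyosas

Attach case dative ot- → otyosas.
Attach definiteness indefinite e- → eotyosas.
Attach number plural uy- → uyeotyosas.
Attach noun class class II ib- → ibuyeotyosas.
Apply vowel harmony: ibuyeotyosas → ubuyaotyosas.
Apply epenthesis: ubuyaotyosas → ubuyaotoyosas.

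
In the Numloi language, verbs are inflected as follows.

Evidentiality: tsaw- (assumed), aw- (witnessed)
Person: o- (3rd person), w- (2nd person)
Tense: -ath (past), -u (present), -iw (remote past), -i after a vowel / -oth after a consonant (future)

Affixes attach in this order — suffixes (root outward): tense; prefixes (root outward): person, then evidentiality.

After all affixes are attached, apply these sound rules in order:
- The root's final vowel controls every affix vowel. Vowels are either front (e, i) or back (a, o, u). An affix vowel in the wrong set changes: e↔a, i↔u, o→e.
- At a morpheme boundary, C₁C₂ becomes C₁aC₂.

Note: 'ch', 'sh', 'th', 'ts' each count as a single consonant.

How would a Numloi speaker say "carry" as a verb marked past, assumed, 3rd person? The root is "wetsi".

tsewewetsieth

Attach person 3rd person o- → owetsi.
Attach evidentiality assumed tsaw- → tsawowetsi.
Attach tense past -ath → tsawowetsiath.
Apply vowel harmony: tsawowetsiath → tsewewetsieth.
Epenthesis: no change.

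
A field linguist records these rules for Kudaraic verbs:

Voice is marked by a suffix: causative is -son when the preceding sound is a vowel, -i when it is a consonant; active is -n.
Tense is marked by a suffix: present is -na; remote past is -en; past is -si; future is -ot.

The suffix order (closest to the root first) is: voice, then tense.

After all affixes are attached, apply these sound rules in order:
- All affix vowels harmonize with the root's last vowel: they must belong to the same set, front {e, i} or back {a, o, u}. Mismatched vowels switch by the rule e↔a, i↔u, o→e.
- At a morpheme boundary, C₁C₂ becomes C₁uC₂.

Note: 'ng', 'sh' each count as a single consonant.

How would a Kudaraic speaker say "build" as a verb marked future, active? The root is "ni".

Attach voice active -n → nin.
Attach tense future -ot → ninot.
Apply vowel harmony: ninot → ninet.
Epenthesis: no change.

ninet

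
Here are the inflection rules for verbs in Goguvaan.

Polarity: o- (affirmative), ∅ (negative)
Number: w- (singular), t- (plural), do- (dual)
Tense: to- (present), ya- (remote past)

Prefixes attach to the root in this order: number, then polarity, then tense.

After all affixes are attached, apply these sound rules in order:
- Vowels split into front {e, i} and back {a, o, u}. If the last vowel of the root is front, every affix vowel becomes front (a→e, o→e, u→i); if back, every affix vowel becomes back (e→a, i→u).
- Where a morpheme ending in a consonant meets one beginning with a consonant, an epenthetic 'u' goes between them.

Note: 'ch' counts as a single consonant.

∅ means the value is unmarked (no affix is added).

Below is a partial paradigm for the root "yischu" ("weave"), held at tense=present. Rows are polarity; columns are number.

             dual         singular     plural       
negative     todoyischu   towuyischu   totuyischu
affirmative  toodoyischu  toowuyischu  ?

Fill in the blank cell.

Attach number plural t- → tyischu.
Attach polarity affirmative o- → otyischu.
Attach tense present to- → tootyischu.
Vowel harmony: no change.
Apply epenthesis: tootyischu → tootuyischu.

tootuyischu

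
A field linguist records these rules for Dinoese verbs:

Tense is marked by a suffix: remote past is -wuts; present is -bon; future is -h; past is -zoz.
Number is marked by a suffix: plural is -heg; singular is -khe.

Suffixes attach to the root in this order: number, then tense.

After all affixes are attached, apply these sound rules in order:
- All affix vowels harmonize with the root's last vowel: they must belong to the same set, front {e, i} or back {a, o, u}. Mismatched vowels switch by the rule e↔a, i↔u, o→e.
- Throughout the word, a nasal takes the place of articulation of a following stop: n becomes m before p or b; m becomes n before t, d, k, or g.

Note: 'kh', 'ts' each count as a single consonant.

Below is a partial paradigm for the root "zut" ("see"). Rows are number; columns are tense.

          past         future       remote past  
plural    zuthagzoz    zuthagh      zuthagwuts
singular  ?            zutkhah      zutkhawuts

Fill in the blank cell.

Attach number singular -khe → zutkhe.
Attach tense past -zoz → zutkhezoz.
Apply vowel harmony: zutkhezoz → zutkhazoz.
Nasal assimilation: no change.

zutkhazoz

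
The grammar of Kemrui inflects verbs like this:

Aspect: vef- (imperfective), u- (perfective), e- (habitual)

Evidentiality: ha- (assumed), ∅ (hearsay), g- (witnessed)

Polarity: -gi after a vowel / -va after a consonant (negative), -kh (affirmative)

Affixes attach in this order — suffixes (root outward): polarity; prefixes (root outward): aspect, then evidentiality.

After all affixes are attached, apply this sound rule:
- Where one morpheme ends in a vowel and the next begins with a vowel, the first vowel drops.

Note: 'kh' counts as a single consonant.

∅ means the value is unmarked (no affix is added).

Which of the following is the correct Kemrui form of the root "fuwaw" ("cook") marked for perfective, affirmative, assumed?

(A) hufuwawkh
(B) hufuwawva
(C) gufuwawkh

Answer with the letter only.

Attach aspect perfective u- → ufuwaw.
Attach polarity affirmative -kh → ufuwawkh.
Attach evidentiality assumed ha- → haufuwawkh.
Apply vowel deletion: haufuwawkh → hufuwawkh.
So the correct form is hufuwawkh, option (A).
(B) hufuwawva is wrong: it uses negative instead of affirmative for polarity.
(C) gufuwawkh is wrong: it uses witnessed instead of assumed for evidentiality.

A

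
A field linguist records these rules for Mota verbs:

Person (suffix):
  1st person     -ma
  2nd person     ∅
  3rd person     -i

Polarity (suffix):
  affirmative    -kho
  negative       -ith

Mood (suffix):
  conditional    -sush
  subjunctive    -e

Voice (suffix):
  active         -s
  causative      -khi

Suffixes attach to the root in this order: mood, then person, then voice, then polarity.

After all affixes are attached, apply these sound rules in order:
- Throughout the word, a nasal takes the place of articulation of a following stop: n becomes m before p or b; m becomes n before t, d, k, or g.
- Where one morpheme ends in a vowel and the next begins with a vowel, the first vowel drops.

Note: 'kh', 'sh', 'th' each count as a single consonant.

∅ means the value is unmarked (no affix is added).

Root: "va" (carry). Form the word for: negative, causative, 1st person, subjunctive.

Attach mood subjunctive -e → vae.
Attach person 1st person -ma → vaema.
Attach voice causative -khi → vaemakhi.
Attach polarity negative -ith → vaemakhiith.
Nasal assimilation: no change.
Apply vowel deletion: vaemakhiith → vemakhith.

vemakhith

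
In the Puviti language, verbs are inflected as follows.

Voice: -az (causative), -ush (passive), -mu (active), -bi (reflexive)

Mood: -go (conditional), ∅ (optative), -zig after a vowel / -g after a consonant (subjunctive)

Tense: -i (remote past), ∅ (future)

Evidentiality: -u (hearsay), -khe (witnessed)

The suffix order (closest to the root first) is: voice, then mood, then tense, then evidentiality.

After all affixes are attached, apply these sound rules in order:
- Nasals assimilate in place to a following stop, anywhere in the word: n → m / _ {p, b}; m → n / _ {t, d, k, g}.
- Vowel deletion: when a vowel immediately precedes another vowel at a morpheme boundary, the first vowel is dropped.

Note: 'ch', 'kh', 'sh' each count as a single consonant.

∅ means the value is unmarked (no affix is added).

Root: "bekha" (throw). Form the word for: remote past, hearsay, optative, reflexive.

bekhabu

Attach voice reflexive -bi → bekhabi.
mood = optative: zero marking, form stays bekhabi.
Attach tense remote past -i → bekhabii.
Attach evidentiality hearsay -u → bekhabiiu.
Nasal assimilation: no change.
Apply vowel deletion: bekhabiiu → bekhabu.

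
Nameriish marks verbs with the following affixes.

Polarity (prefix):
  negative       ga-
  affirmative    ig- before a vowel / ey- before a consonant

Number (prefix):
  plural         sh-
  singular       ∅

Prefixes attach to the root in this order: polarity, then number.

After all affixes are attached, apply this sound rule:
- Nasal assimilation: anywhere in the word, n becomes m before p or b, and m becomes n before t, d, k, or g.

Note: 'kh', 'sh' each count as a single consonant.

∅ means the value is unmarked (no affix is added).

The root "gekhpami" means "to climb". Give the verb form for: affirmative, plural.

Attach polarity affirmative ey- (before consonant 'g') → eygekhpami.
Attach number plural sh- → sheygekhpami.
Nasal assimilation: no change.

sheygekhpami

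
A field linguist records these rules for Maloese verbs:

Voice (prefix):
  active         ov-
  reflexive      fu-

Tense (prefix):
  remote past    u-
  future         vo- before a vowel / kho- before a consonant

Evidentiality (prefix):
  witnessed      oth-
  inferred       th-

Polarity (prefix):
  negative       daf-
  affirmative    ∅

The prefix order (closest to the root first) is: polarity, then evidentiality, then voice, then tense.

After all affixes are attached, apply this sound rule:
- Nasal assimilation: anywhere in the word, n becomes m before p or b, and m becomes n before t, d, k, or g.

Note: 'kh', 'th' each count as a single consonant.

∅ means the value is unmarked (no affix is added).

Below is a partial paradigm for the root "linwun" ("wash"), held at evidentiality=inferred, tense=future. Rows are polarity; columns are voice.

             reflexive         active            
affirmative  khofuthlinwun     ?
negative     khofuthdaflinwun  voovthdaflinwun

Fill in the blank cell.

polarity = affirmative: zero marking, form stays linwun.
Attach evidentiality inferred th- → thlinwun.
Attach voice active ov- → ovthlinwun.
Attach tense future vo- (before vowel 'o') → voovthlinwun.
Nasal assimilation: no change.

voovthlinwun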